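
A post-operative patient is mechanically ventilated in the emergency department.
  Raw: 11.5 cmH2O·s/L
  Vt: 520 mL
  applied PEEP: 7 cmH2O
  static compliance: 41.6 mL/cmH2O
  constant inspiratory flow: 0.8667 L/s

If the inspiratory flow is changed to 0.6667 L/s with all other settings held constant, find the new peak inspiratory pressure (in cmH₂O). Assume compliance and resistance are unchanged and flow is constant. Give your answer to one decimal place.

PIP = Vt/C + R·V̇ + PEEP (constant-flow equation of motion).
Only the resistive term changes: ΔPIP = R × ΔV̇ = 11.5 × (0.6667 − 0.8667) = 11.5 × -0.2 = -2.3 cmH2O.
Original PIP = 520/41.6 + 11.5×0.8667 + 7 = 29.467 cmH2O; new PIP = 29.467 + (-2.3) = 27.167 cmH2O.

27.2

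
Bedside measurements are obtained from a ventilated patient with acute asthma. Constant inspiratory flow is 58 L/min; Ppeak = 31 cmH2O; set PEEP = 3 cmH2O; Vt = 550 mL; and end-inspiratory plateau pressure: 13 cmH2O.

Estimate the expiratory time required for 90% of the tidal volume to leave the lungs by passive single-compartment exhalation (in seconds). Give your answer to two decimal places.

2.36

Flow: 58 L/min ÷ 60 = 0.9667 L/s.
R = (PIP − Pplat)/V̇ = (31 − 13) / 0.9667 = 18.0/0.9667 = 18.62 cmH2O·s/L.
C = Vt/(Pplat − PEEP) = 550.0 / (13 − 3) = 550.0/10.0 = 55.0 mL/cmH2O.
τ = R × C = 18.62 × 0.055 L/cmH2O = 1.024 s.
t = −τ·ln(1 − 0.90) = −1.024·ln(0.1) = 2.358 s.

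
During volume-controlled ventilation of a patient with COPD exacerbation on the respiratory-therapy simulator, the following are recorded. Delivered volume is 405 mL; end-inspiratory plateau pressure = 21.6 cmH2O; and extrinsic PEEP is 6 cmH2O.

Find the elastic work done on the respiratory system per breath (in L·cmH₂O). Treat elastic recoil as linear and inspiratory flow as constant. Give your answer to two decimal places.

Elastic work ≈ ½ × (Pplat − PEEP) × Vt = 0.5 × (21.6 − 6) × 0.405 L = 0.5 × 15.6 × 0.405 = 3.159 L·cmH2O.

3.16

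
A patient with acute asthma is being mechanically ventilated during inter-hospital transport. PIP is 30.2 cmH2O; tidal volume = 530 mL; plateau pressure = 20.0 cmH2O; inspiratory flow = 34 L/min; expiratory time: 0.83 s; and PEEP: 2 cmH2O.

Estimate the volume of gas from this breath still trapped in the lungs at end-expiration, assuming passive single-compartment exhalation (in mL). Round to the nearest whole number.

111

Flow: 34 L/min ÷ 60 = 0.5667 L/s.
R = (PIP − Pplat)/V̇ = (30.2 − 20.0) / 0.5667 = 10.2/0.5667 = 17.999 cmH2O·s/L.
C = Vt/(Pplat − PEEP) = 530.0 / (20.0 − 2) = 530.0/18.0 = 29.444 mL/cmH2O.
τ = R × C = 17.999 × 0.02944 L/cmH2O = 0.5299 s.
Fraction remaining = e^(−Te/τ) = e^(−0.83/0.5299) = 0.2088.
Trapped volume = 530.0 × 0.2088 = 110.66 mL.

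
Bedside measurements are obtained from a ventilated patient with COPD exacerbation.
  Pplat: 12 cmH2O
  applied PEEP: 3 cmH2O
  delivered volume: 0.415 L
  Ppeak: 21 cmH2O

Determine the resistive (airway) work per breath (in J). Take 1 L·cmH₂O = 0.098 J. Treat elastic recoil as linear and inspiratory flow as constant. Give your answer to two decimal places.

0.37

With constant inspiratory flow the resistive pressure is constant at PIP − Pplat = 21 − 12 = 9.0 cmH2O, so resistive work = 9.0 × 0.415 = 3.735 L·cmH2O.
× 0.098 J/(L·cmH2O) → 0.366 J.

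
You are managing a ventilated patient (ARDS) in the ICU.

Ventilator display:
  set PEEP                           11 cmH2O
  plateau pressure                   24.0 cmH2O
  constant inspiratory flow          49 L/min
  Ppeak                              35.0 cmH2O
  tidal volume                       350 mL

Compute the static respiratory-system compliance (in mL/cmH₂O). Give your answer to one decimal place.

26.9

Cstat = Vt / (Pplat − PEEP) = 350 / (24.0 − 11) = 350 / 13.0 = 26.923 mL/cmH2O.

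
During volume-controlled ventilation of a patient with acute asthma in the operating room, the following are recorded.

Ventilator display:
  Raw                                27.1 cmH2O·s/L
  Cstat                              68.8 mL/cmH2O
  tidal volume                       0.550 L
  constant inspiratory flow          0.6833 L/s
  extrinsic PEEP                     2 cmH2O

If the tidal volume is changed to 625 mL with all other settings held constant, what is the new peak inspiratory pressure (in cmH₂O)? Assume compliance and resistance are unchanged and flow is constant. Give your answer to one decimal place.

29.6

PIP = Vt/C + R·V̇ + PEEP (constant-flow equation of motion).
Only the elastic term changes: ΔPIP = ΔVt / C = (625 − 550) / 68.8 = 1.09 cmH2O.
Original PIP = 550/68.8 + 27.1×0.6833 + 2 = 28.512 cmH2O; new PIP = 28.512 + (1.09) = 29.602 cmH2O.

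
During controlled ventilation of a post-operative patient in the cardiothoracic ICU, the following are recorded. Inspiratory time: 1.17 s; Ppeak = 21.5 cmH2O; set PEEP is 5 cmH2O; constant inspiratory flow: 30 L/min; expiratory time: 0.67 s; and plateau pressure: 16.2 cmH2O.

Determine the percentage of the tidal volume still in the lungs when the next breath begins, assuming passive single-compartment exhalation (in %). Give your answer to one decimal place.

29.8

Flow: 30 L/min ÷ 60 = 0.5 L/s.
Vt = flow × Ti = 0.5 L/s × 1.17 s × 1000 mL/L = 585.0 mL.
R = (PIP − Pplat)/V̇ = (21.5 − 16.2) / 0.5 = 5.3/0.5 = 10.6 cmH2O·s/L.
C = Vt/(Pplat − PEEP) = 585.0 / (16.2 − 5) = 585.0/11.2 = 52.232 mL/cmH2O.
τ = R × C = 10.6 × 0.05223 L/cmH2O = 0.5536 s.
Fraction remaining at end-expiration = e^(−Te/τ) = e^(−0.67/0.5536) = 0.2981 → 29.81%.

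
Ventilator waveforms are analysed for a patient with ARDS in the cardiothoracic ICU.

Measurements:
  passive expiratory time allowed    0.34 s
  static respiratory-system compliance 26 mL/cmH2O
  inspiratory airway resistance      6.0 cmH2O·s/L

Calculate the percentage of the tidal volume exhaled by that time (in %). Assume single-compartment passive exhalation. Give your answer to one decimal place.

88.7

τ = R × C = 6.0 × 26 mL/cmH2O = 6.0 × 0.026 L/cmH2O = 0.156 s.
Passive exhalation: V(t)/V₀ = e^(−t/τ) = e^(−0.34/0.156) = 0.1131.
Fraction exhaled = 1 − 0.1131 = 0.8869 → 88.69%.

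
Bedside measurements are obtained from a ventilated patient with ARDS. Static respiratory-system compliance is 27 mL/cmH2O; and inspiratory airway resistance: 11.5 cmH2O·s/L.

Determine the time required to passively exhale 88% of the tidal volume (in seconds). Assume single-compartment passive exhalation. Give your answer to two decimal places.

0.66

τ = R × C = 11.5 × 27 mL/cmH2O = 11.5 × 0.027 L/cmH2O = 0.3105 s.
Exhaled fraction f = 1 − e^(−t/τ) → t = −τ·ln(1 − f) = −0.3105·ln(0.12) = 0.6583 s.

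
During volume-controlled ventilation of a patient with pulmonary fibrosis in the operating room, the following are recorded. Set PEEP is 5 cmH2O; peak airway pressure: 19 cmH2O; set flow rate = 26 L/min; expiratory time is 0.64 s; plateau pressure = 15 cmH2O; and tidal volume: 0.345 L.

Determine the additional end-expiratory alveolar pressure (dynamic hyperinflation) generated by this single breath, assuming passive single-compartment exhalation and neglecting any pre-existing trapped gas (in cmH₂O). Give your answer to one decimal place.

1.3

Flow: 26 L/min ÷ 60 = 0.4333 L/s.
R = (PIP − Pplat)/V̇ = (19 − 15) / 0.4333 = 4.0/0.4333 = 9.231 cmH2O·s/L.
C = Vt/(Pplat − PEEP) = 345.0 / (15 − 5) = 345.0/10.0 = 34.5 mL/cmH2O.
τ = R × C = 9.231 × 0.0345 L/cmH2O = 0.3185 s.
Fraction remaining = e^(−Te/τ) = e^(−0.64/0.3185) = 0.1341; trapped volume = 345.0 × 0.1341 = 46.265 mL.
Additional alveolar pressure from trapping ≈ V_trapped / C = 46.265 / 34.5 = 1.341 cmH2O.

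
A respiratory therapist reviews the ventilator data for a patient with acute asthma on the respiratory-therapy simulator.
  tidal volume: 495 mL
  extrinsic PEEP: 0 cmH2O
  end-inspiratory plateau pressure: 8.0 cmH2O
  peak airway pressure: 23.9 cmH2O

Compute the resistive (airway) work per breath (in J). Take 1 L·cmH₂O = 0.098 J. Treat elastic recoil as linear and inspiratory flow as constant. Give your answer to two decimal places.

0.77

With constant inspiratory flow the resistive pressure is constant at PIP − Pplat = 23.9 − 8.0 = 15.9 cmH2O, so resistive work = 15.9 × 0.495 = 7.871 L·cmH2O.
× 0.098 J/(L·cmH2O) → 0.7714 J.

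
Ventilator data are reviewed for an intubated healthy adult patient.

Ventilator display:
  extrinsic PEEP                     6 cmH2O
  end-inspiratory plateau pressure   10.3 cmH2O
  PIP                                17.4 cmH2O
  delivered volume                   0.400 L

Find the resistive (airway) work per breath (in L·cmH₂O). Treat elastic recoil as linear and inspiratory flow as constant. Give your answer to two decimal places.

With constant inspiratory flow the resistive pressure is constant at PIP − Pplat = 17.4 − 10.3 = 7.1 cmH2O, so resistive work = 7.1 × 0.400 = 2.84 L·cmH2O.

2.84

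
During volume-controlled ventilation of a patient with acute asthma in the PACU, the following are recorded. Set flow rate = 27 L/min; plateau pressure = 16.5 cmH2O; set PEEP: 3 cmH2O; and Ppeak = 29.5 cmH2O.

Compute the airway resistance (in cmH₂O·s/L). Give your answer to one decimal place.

Flow: 27 L/min ÷ 60 = 0.45 L/s.
Raw = (PIP − Pplat) / flow = (29.5 − 16.5) / 0.45 = 13.0 / 0.45 = 28.889 cmH2O·s/L.

28.9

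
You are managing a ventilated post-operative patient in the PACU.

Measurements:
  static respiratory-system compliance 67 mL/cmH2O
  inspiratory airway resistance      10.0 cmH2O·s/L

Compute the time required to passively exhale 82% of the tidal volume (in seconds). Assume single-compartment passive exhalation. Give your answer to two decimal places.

τ = R × C = 10.0 × 67 mL/cmH2O = 10.0 × 0.067 L/cmH2O = 0.67 s.
Exhaled fraction f = 1 − e^(−t/τ) → t = −τ·ln(1 − f) = −0.67·ln(0.18) = 1.149 s.

1.15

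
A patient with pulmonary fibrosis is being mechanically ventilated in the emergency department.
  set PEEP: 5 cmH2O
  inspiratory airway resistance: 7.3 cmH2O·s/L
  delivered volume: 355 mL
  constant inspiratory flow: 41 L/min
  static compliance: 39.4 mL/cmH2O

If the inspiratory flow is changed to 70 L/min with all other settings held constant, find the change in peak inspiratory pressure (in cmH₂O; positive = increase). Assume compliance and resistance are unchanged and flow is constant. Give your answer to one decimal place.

3.5

Flow: 41 L/min ÷ 60 = 0.6833 L/s.
New flow: 70 L/min ÷ 60 = 1.1667 L/s.
PIP = Vt/C + R·V̇ + PEEP (constant-flow equation of motion).
Only the resistive term changes: ΔPIP = R × ΔV̇ = 7.3 × (1.1667 − 0.6833) = 7.3 × 0.4834 = 3.529 cmH2O.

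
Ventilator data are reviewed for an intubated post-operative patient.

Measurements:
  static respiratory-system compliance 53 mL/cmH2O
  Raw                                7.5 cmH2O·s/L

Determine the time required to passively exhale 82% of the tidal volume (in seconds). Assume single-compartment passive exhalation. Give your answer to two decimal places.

0.68

τ = R × C = 7.5 × 53 mL/cmH2O = 7.5 × 0.053 L/cmH2O = 0.3975 s.
Exhaled fraction f = 1 − e^(−t/τ) → t = −τ·ln(1 − f) = −0.3975·ln(0.18) = 0.6816 s.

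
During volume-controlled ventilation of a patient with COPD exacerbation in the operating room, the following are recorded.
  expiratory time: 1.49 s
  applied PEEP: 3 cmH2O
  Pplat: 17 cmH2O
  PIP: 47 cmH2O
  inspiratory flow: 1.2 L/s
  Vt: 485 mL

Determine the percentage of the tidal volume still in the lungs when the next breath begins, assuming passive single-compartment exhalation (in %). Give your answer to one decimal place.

17.9

R = (PIP − Pplat)/V̇ = (47 − 17) / 1.2 = 30.0/1.2 = 25.0 cmH2O·s/L.
C = Vt/(Pplat − PEEP) = 485.0 / (17 − 3) = 485.0/14.0 = 34.643 mL/cmH2O.
τ = R × C = 25.0 × 0.03464 L/cmH2O = 0.866 s.
Fraction remaining at end-expiration = e^(−Te/τ) = e^(−1.49/0.866) = 0.179 → 17.9%.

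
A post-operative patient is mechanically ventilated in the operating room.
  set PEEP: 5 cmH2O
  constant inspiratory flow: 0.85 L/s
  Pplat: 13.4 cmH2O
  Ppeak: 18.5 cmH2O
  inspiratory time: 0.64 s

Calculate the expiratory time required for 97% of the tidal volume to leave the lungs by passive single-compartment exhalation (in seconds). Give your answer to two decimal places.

Vt = flow × Ti = 0.85 L/s × 0.64 s × 1000 mL/L = 544.0 mL.
R = (PIP − Pplat)/V̇ = (18.5 − 13.4) / 0.85 = 5.1/0.85 = 6.0 cmH2O·s/L.
C = Vt/(Pplat − PEEP) = 544.0 / (13.4 − 5) = 544.0/8.4 = 64.762 mL/cmH2O.
τ = R × C = 6.0 × 0.06476 L/cmH2O = 0.3886 s.
t = −τ·ln(1 − 0.97) = −0.3886·ln(0.03) = 1.363 s.

1.36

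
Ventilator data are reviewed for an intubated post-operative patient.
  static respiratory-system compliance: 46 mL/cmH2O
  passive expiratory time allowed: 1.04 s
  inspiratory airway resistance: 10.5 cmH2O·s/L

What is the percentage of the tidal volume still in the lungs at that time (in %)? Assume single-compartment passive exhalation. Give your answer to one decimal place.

11.6

τ = R × C = 10.5 × 46 mL/cmH2O = 10.5 × 0.046 L/cmH2O = 0.483 s.
Passive exhalation: V(t)/V₀ = e^(−t/τ) = e^(−1.04/0.483) = 0.1161.
Fraction remaining = 0.1161 → 11.61%.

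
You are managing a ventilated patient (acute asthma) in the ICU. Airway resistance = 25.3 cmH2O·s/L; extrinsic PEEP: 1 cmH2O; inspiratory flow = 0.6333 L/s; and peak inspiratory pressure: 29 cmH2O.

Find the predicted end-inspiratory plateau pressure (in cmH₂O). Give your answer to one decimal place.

13.0

Pplat = PIP − Raw × flow = 29 − 25.3 × 0.6333 = 29 − 16.022 = 12.978 cmH2O.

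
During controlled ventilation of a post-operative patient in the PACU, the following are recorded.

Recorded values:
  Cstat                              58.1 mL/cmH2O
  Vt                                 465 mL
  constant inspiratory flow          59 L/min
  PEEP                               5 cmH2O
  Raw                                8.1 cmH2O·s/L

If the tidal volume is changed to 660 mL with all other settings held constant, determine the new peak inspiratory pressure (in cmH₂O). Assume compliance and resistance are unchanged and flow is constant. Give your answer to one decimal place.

24.3

Flow: 59 L/min ÷ 60 = 0.9833 L/s.
PIP = Vt/C + R·V̇ + PEEP (constant-flow equation of motion).
Only the elastic term changes: ΔPIP = ΔVt / C = (660 − 465) / 58.1 = 3.356 cmH2O.
Original PIP = 465/58.1 + 8.1×0.9833 + 5 = 20.968 cmH2O; new PIP = 20.968 + (3.356) = 24.324 cmH2O.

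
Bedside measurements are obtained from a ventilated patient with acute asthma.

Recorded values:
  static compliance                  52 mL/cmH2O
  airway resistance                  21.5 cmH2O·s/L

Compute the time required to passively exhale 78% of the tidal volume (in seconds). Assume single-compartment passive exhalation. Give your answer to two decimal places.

1.69

τ = R × C = 21.5 × 52 mL/cmH2O = 21.5 × 0.052 L/cmH2O = 1.118 s.
Exhaled fraction f = 1 − e^(−t/τ) → t = −τ·ln(1 − f) = −1.118·ln(0.22) = 1.693 s.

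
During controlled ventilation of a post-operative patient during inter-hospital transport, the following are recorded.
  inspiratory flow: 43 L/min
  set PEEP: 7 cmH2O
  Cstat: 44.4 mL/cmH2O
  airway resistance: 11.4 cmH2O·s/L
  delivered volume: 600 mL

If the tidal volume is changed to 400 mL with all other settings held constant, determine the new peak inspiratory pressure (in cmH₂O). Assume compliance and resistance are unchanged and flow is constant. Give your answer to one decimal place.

24.2

Flow: 43 L/min ÷ 60 = 0.7167 L/s.
PIP = Vt/C + R·V̇ + PEEP (constant-flow equation of motion).
Only the elastic term changes: ΔPIP = ΔVt / C = (400 − 600) / 44.4 = -4.505 cmH2O.
Original PIP = 600/44.4 + 11.4×0.7167 + 7 = 28.684 cmH2O; new PIP = 28.684 + (-4.505) = 24.179 cmH2O.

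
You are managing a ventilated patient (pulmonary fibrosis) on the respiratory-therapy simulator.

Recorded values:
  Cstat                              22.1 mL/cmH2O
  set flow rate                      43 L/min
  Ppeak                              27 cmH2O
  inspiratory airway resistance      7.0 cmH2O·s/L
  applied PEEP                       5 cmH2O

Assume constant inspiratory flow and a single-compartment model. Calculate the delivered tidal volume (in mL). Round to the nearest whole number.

375

Flow: 43 L/min ÷ 60 = 0.7167 L/s.
Equation of motion (constant flow): PIP = Vt/C + R·V̇ + PEEP.
Vt/C = PIP − R·V̇ − PEEP = 27 − 5.017 − 5 = 16.983 cmH2O.
Vt = C × 16.983 = 22.1 × 16.983 = 375.32 mL.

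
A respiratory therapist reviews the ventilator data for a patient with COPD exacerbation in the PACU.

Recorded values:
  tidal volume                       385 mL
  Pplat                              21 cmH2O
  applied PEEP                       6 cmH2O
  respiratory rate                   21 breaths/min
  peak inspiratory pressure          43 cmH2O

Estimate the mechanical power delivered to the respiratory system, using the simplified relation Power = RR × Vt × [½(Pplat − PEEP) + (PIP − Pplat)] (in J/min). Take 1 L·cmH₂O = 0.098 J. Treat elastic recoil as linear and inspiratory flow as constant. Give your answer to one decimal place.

23.4

Per-breath work = Vt × [½(Pplat−PEEP) + (PIP−Pplat)] = 0.385 × [0.5×15.0 + 22.0] = 0.385 × 29.5 = 11.358 L·cmH2O.
Power = 21 × 11.358 = 238.52 L·cmH2O/min.
× 0.098 J/(L·cmH2O) → 23.375 J/min.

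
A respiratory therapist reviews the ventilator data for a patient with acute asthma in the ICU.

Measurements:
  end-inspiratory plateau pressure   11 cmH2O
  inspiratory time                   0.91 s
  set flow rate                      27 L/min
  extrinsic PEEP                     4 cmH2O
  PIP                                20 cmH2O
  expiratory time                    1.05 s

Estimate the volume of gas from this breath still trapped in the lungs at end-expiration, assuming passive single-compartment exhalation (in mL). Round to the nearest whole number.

167

Flow: 27 L/min ÷ 60 = 0.45 L/s.
Vt = flow × Ti = 0.45 L/s × 0.91 s × 1000 mL/L = 409.5 mL.
R = (PIP − Pplat)/V̇ = (20 − 11) / 0.45 = 9.0/0.45 = 20.0 cmH2O·s/L.
C = Vt/(Pplat − PEEP) = 409.5 / (11 − 4) = 409.5/7.0 = 58.5 mL/cmH2O.
τ = R × C = 20.0 × 0.0585 L/cmH2O = 1.17 s.
Fraction remaining = e^(−Te/τ) = e^(−1.05/1.17) = 0.4076.
Trapped volume = 409.5 × 0.4076 = 166.91 mL.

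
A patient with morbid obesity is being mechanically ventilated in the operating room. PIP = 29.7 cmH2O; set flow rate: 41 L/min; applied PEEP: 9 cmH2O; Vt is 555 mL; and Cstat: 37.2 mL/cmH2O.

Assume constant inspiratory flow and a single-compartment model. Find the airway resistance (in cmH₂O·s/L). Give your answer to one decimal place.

Flow: 41 L/min ÷ 60 = 0.6833 L/s.
Equation of motion (constant flow): PIP = Vt/C + R·V̇ + PEEP.
R·V̇ = PIP − Vt/C − PEEP = 29.7 − 555/37.2 − 9 = 29.7 − 14.919 − 9 = 5.781 cmH2O.
R = 5.781 / 0.6833 = 8.46 cmH2O·s/L.

8.5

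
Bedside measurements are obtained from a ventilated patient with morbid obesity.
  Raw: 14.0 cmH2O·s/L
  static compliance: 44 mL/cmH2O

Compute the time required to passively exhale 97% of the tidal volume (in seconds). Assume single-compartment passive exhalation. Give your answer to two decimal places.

2.16

τ = R × C = 14.0 × 44 mL/cmH2O = 14.0 × 0.044 L/cmH2O = 0.616 s.
Exhaled fraction f = 1 − e^(−t/τ) → t = −τ·ln(1 − f) = −0.616·ln(0.03) = 2.16 s.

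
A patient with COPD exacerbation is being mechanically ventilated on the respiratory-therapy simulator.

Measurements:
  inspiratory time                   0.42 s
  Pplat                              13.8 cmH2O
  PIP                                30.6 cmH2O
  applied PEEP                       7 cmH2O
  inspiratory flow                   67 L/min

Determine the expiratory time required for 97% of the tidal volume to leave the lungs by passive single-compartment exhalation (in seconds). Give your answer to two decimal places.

Flow: 67 L/min ÷ 60 = 1.1167 L/s.
Vt = flow × Ti = 1.1167 L/s × 0.42 s × 1000 mL/L = 469.01 mL.
R = (PIP − Pplat)/V̇ = (30.6 − 13.8) / 1.1167 = 16.8/1.1167 = 15.044 cmH2O·s/L.
C = Vt/(Pplat − PEEP) = 469.01 / (13.8 − 7) = 469.01/6.8 = 68.972 mL/cmH2O.
τ = R × C = 15.044 × 0.06897 L/cmH2O = 1.038 s.
t = −τ·ln(1 − 0.97) = −1.038·ln(0.03) = 3.64 s.

3.64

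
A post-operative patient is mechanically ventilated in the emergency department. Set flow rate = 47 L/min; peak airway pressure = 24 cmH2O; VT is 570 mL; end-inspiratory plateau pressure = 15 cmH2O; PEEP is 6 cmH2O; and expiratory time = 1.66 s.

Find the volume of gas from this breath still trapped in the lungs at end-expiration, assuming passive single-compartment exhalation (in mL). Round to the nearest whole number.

58

Flow: 47 L/min ÷ 60 = 0.7833 L/s.
R = (PIP − Pplat)/V̇ = (24 − 15) / 0.7833 = 9.0/0.7833 = 11.49 cmH2O·s/L.
C = Vt/(Pplat − PEEP) = 570.0 / (15 − 6) = 570.0/9.0 = 63.333 mL/cmH2O.
τ = R × C = 11.49 × 0.06333 L/cmH2O = 0.7277 s.
Fraction remaining = e^(−Te/τ) = e^(−1.66/0.7277) = 0.1022.
Trapped volume = 570.0 × 0.1022 = 58.254 mL.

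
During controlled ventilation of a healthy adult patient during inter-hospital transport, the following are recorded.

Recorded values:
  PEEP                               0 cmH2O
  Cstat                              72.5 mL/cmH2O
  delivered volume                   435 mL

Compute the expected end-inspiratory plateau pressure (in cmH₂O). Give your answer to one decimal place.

6.0

Pplat = PEEP + Vt / Cstat = 0 + 435 / 72.5 = 0 + 6.0 = 6.0 cmH2O.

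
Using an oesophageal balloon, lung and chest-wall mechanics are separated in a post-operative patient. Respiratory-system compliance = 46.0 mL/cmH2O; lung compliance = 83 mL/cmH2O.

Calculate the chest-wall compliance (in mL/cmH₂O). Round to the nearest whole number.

1/Ccw = 1/Crs − 1/CL.
1/Ccw = 1/46.0 − 1/83 = 0.009691.
Ccw = 103.19 mL/cmH2O.

103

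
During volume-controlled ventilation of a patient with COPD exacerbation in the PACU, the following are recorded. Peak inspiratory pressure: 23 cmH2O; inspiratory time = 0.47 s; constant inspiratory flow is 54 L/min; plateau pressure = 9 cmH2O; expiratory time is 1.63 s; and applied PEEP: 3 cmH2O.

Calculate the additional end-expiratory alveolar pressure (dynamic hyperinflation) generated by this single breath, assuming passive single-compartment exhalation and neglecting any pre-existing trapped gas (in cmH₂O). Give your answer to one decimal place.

1.4

Flow: 54 L/min ÷ 60 = 0.9 L/s.
Vt = flow × Ti = 0.9 L/s × 0.47 s × 1000 mL/L = 423.0 mL.
R = (PIP − Pplat)/V̇ = (23 − 9) / 0.9 = 14.0/0.9 = 15.556 cmH2O·s/L.
C = Vt/(Pplat − PEEP) = 423.0 / (9 − 3) = 423.0/6.0 = 70.5 mL/cmH2O.
τ = R × C = 15.556 × 0.0705 L/cmH2O = 1.097 s.
Fraction remaining = e^(−Te/τ) = e^(−1.63/1.097) = 0.2263; trapped volume = 423.0 × 0.2263 = 95.725 mL.
Additional alveolar pressure from trapping ≈ V_trapped / C = 95.725 / 70.5 = 1.358 cmH2O.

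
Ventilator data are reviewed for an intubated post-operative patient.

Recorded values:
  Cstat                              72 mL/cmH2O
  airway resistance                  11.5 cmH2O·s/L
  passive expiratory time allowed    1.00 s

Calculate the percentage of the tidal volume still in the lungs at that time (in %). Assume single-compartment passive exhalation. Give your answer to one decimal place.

29.9

τ = R × C = 11.5 × 72 mL/cmH2O = 11.5 × 0.072 L/cmH2O = 0.828 s.
Passive exhalation: V(t)/V₀ = e^(−t/τ) = e^(−1.00/0.828) = 0.2989.
Fraction remaining = 0.2989 → 29.89%.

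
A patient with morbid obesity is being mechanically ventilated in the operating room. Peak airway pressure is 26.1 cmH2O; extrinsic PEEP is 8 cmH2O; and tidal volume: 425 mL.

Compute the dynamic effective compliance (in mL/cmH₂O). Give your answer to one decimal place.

23.5

Dynamic compliance = Vt / (PIP − PEEP) = 425 / (26.1 − 8) = 425 / 18.1 = 23.481 mL/cmH2O.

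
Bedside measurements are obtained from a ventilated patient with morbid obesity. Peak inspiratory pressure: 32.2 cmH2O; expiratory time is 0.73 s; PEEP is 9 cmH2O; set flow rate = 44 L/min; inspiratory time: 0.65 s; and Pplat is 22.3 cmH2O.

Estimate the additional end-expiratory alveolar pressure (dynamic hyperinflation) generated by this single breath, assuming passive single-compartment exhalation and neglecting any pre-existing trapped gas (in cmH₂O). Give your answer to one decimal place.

2.9

Flow: 44 L/min ÷ 60 = 0.7333 L/s.
Vt = flow × Ti = 0.7333 L/s × 0.65 s × 1000 mL/L = 476.65 mL.
R = (PIP − Pplat)/V̇ = (32.2 − 22.3) / 0.7333 = 9.9/0.7333 = 13.501 cmH2O·s/L.
C = Vt/(Pplat − PEEP) = 476.65 / (22.3 − 9) = 476.65/13.3 = 35.838 mL/cmH2O.
τ = R × C = 13.501 × 0.03584 L/cmH2O = 0.4839 s.
Fraction remaining = e^(−Te/τ) = e^(−0.73/0.4839) = 0.2212; trapped volume = 476.65 × 0.2212 = 105.43 mL.
Additional alveolar pressure from trapping ≈ V_trapped / C = 105.43 / 35.838 = 2.942 cmH2O.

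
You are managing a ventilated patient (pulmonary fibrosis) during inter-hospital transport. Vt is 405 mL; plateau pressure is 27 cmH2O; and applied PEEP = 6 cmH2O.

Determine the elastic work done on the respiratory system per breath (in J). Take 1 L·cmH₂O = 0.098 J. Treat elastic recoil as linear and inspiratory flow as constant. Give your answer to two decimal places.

Elastic work ≈ ½ × (Pplat − PEEP) × Vt = 0.5 × (27 − 6) × 0.405 L = 0.5 × 21.0 × 0.405 = 4.253 L·cmH2O.
× 0.098 J/(L·cmH2O) → 0.4168 J.

0.42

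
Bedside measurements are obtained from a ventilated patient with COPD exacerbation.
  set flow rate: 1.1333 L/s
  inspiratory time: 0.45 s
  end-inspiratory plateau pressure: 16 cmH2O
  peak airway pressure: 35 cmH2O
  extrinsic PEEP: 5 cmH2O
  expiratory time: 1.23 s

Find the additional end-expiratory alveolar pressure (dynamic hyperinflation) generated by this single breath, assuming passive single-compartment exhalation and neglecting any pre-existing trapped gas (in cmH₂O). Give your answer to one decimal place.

Vt = flow × Ti = 1.1333 L/s × 0.45 s × 1000 mL/L = 509.99 mL.
R = (PIP − Pplat)/V̇ = (35 − 16) / 1.1333 = 19.0/1.1333 = 16.765 cmH2O·s/L.
C = Vt/(Pplat − PEEP) = 509.99 / (16 − 5) = 509.99/11.0 = 46.363 mL/cmH2O.
τ = R × C = 16.765 × 0.04636 L/cmH2O = 0.7772 s.
Fraction remaining = e^(−Te/τ) = e^(−1.23/0.7772) = 0.2054; trapped volume = 509.99 × 0.2054 = 104.75 mL.
Additional alveolar pressure from trapping ≈ V_trapped / C = 104.75 / 46.363 = 2.259 cmH2O.

2.3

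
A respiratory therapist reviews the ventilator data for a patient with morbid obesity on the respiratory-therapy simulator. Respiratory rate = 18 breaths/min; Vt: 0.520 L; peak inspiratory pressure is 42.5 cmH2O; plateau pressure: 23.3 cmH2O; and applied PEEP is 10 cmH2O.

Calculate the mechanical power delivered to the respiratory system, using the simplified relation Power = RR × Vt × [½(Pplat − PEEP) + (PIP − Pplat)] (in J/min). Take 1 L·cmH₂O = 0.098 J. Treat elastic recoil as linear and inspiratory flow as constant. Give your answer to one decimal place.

23.7

Per-breath work = Vt × [½(Pplat−PEEP) + (PIP−Pplat)] = 0.520 × [0.5×13.3 + 19.2] = 0.520 × 25.85 = 13.442 L·cmH2O.
Power = 18 × 13.442 = 241.96 L·cmH2O/min.
× 0.098 J/(L·cmH2O) → 23.712 J/min.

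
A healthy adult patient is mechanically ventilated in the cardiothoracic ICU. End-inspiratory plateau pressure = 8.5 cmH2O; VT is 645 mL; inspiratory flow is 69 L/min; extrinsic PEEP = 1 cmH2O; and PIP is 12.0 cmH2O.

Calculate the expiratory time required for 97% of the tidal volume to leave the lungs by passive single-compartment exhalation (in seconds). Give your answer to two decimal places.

Flow: 69 L/min ÷ 60 = 1.15 L/s.
R = (PIP − Pplat)/V̇ = (12.0 − 8.5) / 1.15 = 3.5/1.15 = 3.043 cmH2O·s/L.
C = Vt/(Pplat − PEEP) = 645.0 / (8.5 − 1) = 645.0/7.5 = 86.0 mL/cmH2O.
τ = R × C = 3.043 × 0.086 L/cmH2O = 0.2617 s.
t = −τ·ln(1 − 0.97) = −0.2617·ln(0.03) = 0.9177 s.

0.92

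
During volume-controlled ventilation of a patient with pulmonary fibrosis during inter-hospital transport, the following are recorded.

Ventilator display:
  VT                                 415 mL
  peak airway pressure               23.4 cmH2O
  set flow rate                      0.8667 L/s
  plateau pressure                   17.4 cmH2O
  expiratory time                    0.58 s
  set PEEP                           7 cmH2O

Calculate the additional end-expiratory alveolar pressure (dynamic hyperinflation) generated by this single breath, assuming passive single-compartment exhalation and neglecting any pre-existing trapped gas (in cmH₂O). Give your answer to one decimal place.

1.3

R = (PIP − Pplat)/V̇ = (23.4 − 17.4) / 0.8667 = 6.0/0.8667 = 6.923 cmH2O·s/L.
C = Vt/(Pplat − PEEP) = 415.0 / (17.4 − 7) = 415.0/10.4 = 39.904 mL/cmH2O.
τ = R × C = 6.923 × 0.0399 L/cmH2O = 0.2762 s.
Fraction remaining = e^(−Te/τ) = e^(−0.58/0.2762) = 0.1225; trapped volume = 415.0 × 0.1225 = 50.838 mL.
Additional alveolar pressure from trapping ≈ V_trapped / C = 50.838 / 39.904 = 1.274 cmH2O.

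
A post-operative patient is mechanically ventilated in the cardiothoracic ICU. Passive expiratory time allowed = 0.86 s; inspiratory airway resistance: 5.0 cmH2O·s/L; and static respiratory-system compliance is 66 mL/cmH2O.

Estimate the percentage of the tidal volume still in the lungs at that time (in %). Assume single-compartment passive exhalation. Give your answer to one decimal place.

τ = R × C = 5.0 × 66 mL/cmH2O = 5.0 × 0.066 L/cmH2O = 0.33 s.
Passive exhalation: V(t)/V₀ = e^(−t/τ) = e^(−0.86/0.33) = 0.07382.
Fraction remaining = 0.07382 → 7.382%.

7.4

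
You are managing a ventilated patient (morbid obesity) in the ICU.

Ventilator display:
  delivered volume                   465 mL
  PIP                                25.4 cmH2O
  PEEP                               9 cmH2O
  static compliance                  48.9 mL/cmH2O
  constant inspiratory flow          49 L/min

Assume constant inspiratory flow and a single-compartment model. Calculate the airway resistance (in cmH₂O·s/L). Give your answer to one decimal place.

Flow: 49 L/min ÷ 60 = 0.8167 L/s.
Equation of motion (constant flow): PIP = Vt/C + R·V̇ + PEEP.
R·V̇ = PIP − Vt/C − PEEP = 25.4 − 465/48.9 − 9 = 25.4 − 9.509 − 9 = 6.891 cmH2O.
R = 6.891 / 0.8167 = 8.438 cmH2O·s/L.

8.4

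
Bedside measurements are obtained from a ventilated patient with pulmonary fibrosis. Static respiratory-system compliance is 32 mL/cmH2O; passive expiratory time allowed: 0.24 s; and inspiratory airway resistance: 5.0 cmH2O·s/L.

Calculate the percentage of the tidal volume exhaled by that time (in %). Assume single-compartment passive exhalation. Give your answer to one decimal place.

τ = R × C = 5.0 × 32 mL/cmH2O = 5.0 × 0.032 L/cmH2O = 0.16 s.
Passive exhalation: V(t)/V₀ = e^(−t/τ) = e^(−0.24/0.16) = 0.2231.
Fraction exhaled = 1 − 0.2231 = 0.7769 → 77.69%.

77.7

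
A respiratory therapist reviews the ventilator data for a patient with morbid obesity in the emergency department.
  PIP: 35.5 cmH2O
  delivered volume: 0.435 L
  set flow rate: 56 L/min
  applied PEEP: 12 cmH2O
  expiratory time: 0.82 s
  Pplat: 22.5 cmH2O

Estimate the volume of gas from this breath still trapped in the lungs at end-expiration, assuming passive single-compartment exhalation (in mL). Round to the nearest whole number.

Flow: 56 L/min ÷ 60 = 0.9333 L/s.
R = (PIP − Pplat)/V̇ = (35.5 − 22.5) / 0.9333 = 13.0/0.9333 = 13.929 cmH2O·s/L.
C = Vt/(Pplat − PEEP) = 435.0 / (22.5 − 12) = 435.0/10.5 = 41.429 mL/cmH2O.
τ = R × C = 13.929 × 0.04143 L/cmH2O = 0.5771 s.
Fraction remaining = e^(−Te/τ) = e^(−0.82/0.5771) = 0.2415.
Trapped volume = 435.0 × 0.2415 = 105.05 mL.

105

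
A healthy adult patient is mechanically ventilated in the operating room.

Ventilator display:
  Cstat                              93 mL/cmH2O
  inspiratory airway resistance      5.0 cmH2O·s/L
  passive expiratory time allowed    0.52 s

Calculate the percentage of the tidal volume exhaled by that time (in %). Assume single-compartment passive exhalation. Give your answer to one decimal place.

67.3

τ = R × C = 5.0 × 93 mL/cmH2O = 5.0 × 0.093 L/cmH2O = 0.465 s.
Passive exhalation: V(t)/V₀ = e^(−t/τ) = e^(−0.52/0.465) = 0.3268.
Fraction exhaled = 1 − 0.3268 = 0.6732 → 67.32%.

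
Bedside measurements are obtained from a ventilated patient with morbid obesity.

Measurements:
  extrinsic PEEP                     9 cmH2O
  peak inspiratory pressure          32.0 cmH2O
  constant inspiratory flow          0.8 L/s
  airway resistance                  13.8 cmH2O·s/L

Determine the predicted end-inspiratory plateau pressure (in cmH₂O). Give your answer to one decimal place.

Pplat = PIP − Raw × flow = 32.0 − 13.8 × 0.8 = 32.0 − 11.04 = 20.96 cmH2O.

21.0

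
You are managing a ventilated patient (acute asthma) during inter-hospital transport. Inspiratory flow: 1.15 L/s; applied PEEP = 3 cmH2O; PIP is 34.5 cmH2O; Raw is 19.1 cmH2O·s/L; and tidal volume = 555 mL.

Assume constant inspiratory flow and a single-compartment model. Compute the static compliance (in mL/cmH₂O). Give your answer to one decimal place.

Equation of motion (constant flow): PIP = Vt/C + R·V̇ + PEEP.
Vt/C = PIP − R·V̇ − PEEP = 34.5 − 19.1×1.15 − 3 = 34.5 − 21.965 − 3 = 9.535 cmH2O.
C = Vt / 9.535 = 555 / 9.535 = 58.207 mL/cmH2O.

58.2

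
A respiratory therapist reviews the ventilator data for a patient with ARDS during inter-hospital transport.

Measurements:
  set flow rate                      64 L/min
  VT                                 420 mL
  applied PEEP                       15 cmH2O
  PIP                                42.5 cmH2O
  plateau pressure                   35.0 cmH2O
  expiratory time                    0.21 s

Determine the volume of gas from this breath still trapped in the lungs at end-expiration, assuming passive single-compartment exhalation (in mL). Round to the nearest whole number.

Flow: 64 L/min ÷ 60 = 1.0667 L/s.
R = (PIP − Pplat)/V̇ = (42.5 − 35.0) / 1.0667 = 7.5/1.0667 = 7.031 cmH2O·s/L.
C = Vt/(Pplat − PEEP) = 420.0 / (35.0 − 15) = 420.0/20.0 = 21.0 mL/cmH2O.
τ = R × C = 7.031 × 0.021 L/cmH2O = 0.1477 s.
Fraction remaining = e^(−Te/τ) = e^(−0.21/0.1477) = 0.2413.
Trapped volume = 420.0 × 0.2413 = 101.35 mL.

101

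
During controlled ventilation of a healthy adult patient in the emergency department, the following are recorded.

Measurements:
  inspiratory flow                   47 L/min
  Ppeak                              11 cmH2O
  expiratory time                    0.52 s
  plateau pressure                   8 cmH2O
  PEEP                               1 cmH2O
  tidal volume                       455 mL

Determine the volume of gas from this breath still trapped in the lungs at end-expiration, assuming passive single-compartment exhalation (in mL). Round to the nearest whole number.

56

Flow: 47 L/min ÷ 60 = 0.7833 L/s.
R = (PIP − Pplat)/V̇ = (11 − 8) / 0.7833 = 3.0/0.7833 = 3.83 cmH2O·s/L.
C = Vt/(Pplat − PEEP) = 455.0 / (8 − 1) = 455.0/7.0 = 65.0 mL/cmH2O.
τ = R × C = 3.83 × 0.065 L/cmH2O = 0.249 s.
Fraction remaining = e^(−Te/τ) = e^(−0.52/0.249) = 0.1239.
Trapped volume = 455.0 × 0.1239 = 56.375 mL.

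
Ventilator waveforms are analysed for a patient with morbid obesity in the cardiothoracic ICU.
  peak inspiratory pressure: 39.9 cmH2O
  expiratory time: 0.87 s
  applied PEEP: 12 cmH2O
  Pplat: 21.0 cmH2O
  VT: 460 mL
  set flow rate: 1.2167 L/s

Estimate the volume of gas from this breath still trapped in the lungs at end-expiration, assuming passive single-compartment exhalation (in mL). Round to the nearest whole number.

R = (PIP − Pplat)/V̇ = (39.9 − 21.0) / 1.2167 = 18.9/1.2167 = 15.534 cmH2O·s/L.
C = Vt/(Pplat − PEEP) = 460.0 / (21.0 − 12) = 460.0/9.0 = 51.111 mL/cmH2O.
τ = R × C = 15.534 × 0.05111 L/cmH2O = 0.7939 s.
Fraction remaining = e^(−Te/τ) = e^(−0.87/0.7939) = 0.3343.
Trapped volume = 460.0 × 0.3343 = 153.78 mL.

154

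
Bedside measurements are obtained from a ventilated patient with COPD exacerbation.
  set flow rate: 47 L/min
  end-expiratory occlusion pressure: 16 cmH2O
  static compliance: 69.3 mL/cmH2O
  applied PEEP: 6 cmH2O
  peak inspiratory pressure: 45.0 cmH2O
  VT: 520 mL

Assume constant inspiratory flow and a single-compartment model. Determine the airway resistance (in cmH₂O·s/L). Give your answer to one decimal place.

27.4

Flow: 47 L/min ÷ 60 = 0.7833 L/s.
Total PEEP = 16 cmH2O (set 6 + intrinsic 10); this is the baseline alveolar pressure.
Equation of motion (constant flow): PIP = Vt/C + R·V̇ + PEEP.
R·V̇ = PIP − Vt/C − PEEP = 45.0 − 520/69.3 − 16 = 45.0 − 7.504 − 16 = 21.496 cmH2O.
R = 21.496 / 0.7833 = 27.443 cmH2O·s/L.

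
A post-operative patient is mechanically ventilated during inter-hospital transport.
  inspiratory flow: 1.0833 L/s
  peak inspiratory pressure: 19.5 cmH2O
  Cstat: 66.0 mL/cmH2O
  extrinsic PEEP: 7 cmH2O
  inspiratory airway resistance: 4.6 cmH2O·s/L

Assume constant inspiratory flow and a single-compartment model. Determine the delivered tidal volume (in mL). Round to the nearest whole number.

Equation of motion (constant flow): PIP = Vt/C + R·V̇ + PEEP.
Vt/C = PIP − R·V̇ − PEEP = 19.5 − 4.983 − 7 = 7.517 cmH2O.
Vt = C × 7.517 = 66.0 × 7.517 = 496.12 mL.

496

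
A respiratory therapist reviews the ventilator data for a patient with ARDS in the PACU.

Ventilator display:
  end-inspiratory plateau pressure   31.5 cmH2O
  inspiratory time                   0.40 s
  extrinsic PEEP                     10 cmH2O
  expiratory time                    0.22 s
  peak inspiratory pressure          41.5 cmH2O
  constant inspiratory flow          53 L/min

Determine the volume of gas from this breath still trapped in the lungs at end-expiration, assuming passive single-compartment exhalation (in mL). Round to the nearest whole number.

Flow: 53 L/min ÷ 60 = 0.8833 L/s.
Vt = flow × Ti = 0.8833 L/s × 0.40 s × 1000 mL/L = 353.32 mL.
R = (PIP − Pplat)/V̇ = (41.5 − 31.5) / 0.8833 = 10.0/0.8833 = 11.321 cmH2O·s/L.
C = Vt/(Pplat − PEEP) = 353.32 / (31.5 − 10) = 353.32/21.5 = 16.433 mL/cmH2O.
τ = R × C = 11.321 × 0.01643 L/cmH2O = 0.186 s.
Fraction remaining = e^(−Te/τ) = e^(−0.22/0.186) = 0.3064.
Trapped volume = 353.32 × 0.3064 = 108.26 mL.

108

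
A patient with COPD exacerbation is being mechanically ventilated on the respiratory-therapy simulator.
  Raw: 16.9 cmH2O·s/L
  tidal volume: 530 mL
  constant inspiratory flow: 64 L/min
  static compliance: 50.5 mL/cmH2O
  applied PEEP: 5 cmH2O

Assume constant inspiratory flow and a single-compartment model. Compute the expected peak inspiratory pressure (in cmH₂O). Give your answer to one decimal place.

33.5

Flow: 64 L/min ÷ 60 = 1.0667 L/s.
Equation of motion (constant flow): PIP = Vt/C + R·V̇ + PEEP.
PIP = 530/50.5 + 16.9×1.0667 + 5 = 10.495 + 18.027 + 5 = 33.522 cmH2O.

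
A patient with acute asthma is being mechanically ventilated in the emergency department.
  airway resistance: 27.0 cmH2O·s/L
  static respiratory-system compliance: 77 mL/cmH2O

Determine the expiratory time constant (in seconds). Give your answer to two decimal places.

2.08

τ = R × C = 27.0 × 77 mL/cmH2O = 27.0 × 0.077 L/cmH2O = 2.079 s.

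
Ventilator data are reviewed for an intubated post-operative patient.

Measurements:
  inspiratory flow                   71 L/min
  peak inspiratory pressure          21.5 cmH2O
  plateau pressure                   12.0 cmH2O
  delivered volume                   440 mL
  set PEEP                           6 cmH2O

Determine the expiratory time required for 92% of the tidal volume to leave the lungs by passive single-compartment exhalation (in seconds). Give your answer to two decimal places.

Flow: 71 L/min ÷ 60 = 1.1833 L/s.
R = (PIP − Pplat)/V̇ = (21.5 − 12.0) / 1.1833 = 9.5/1.1833 = 8.028 cmH2O·s/L.
C = Vt/(Pplat − PEEP) = 440.0 / (12.0 − 6) = 440.0/6.0 = 73.333 mL/cmH2O.
τ = R × C = 8.028 × 0.07333 L/cmH2O = 0.5887 s.
t = −τ·ln(1 − 0.92) = −0.5887·ln(0.08) = 1.487 s.

1.49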